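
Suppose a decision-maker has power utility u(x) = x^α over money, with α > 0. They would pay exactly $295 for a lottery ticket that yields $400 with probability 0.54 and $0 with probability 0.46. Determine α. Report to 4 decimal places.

The lottery's expected utility is 0.54·u(400) + 0.46·u(0) = 0.54·400^α (since u(0) = 0 for α > 0).
Indifference: 295^α = 0.54·400^α, so (295/400)^α = 0.54.
Take logs: α = ln 0.54 / ln(295/400) ≈ 2.023672.

α ≈ 2.0237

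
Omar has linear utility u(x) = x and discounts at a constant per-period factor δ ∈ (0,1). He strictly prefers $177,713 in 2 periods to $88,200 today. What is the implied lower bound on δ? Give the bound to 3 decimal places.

Under u(x) = x this choice says 88200 < δ^2·177713.
Dividing by 177713: δ^2 > 0.49631. Both sides are positive, so the square root keeps the direction.
δ > 0.49631^(1/2) = 0.704.

δ > 0.704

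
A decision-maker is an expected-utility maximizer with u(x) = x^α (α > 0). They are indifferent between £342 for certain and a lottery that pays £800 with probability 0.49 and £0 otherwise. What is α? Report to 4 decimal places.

The lottery's expected utility is 0.49·u(800) + 0.51·u(0) = 0.49·800^α (since u(0) = 0 for α > 0).
Indifference: 342^α = 0.49·800^α, so (342/800)^α = 0.49.
Taking logs: α·ln(342/800) = ln(0.49), so α = -0.7133499 / -0.8498010 ≈ 0.8394.

α ≈ 0.8394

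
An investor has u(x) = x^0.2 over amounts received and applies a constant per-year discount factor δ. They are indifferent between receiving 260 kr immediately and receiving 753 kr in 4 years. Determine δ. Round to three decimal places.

δ ≈ 0.948

Equating discounted utilities: u(260) = δ^4·u(753) ⇒ δ^4 = u(260)/u(753).
With u(x) = x^0.2: δ^4 = 260^0.2/753^0.2 = (260/753)^0.2 = 0.80842.
Hence δ = (0.80842)^(1/4) = 0.94822.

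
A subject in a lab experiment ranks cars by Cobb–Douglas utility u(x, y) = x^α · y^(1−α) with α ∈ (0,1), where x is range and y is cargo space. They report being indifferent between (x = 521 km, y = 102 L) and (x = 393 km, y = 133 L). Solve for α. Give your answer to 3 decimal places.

The Cobb–Douglas utilities coincide, so 521^α·102^(1−α) = 393^α·133^(1−α).
Rearrange to (521/393)^α = (133/102)^(1−α) and take logs: α·0.281940 = (1−α)·0.265376.
With A = 0.281940 and B = 0.265376: α·A = (1−α)·B, so α = B/(A+B) = 0.265376/0.547316 ≈ 0.485.

α ≈ 0.485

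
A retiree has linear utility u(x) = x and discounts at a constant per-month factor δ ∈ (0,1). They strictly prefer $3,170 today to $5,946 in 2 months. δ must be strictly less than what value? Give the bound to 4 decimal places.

Under u(x) = x this choice says 3170 > δ^2·5946.
Dividing by 5946: δ^2 < 0.53313. Both sides are positive, so the square root keeps the direction.
δ < (3170/5946)^(1/2) ≈ 0.7302.

δ < 0.7302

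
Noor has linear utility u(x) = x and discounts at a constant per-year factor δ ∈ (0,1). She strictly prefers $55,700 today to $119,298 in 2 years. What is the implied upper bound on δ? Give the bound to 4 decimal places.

δ < 0.6833

The preference means 55700 > δ^2·119298.
Hence δ^2 < 55700/119298 = 0.46690, and x ↦ x^(1/2) is increasing on (0,∞).
δ < (55700/119298)^(1/2) ≈ 0.6833.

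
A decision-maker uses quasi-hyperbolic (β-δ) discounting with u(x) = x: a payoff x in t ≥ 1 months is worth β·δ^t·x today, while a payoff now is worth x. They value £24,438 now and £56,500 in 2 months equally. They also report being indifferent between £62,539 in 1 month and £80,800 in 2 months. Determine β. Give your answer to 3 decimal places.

β ≈ 0.722

From the later pair, β·δ^1·62539 = β·δ^2·80800; dividing through, δ = 62539/80800 = 0.77400.
Now use the now-vs-future pair: 24438 = β·δ^2·56500 gives β = 24438/(0.59907·56500) ≈ 0.722.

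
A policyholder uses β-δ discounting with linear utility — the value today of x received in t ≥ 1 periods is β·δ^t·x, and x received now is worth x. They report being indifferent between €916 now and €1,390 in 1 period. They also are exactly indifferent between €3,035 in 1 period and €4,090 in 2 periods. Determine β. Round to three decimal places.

The second indifference involves only future payoffs, so β cancels: β·δ^1·3035 = β·δ^2·4090, giving δ = 3035/4090 = 0.74205.
The first indifference: 916 = β·δ·1390, so β = 916/(δ·1390) = 916/(0.74205·1390) ≈ 0.888.

β ≈ 0.888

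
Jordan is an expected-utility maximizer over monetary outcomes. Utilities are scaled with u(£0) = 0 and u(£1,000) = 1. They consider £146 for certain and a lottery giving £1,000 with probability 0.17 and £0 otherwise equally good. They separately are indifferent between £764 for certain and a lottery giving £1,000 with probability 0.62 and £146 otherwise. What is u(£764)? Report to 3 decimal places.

From the first indifference, u(£146) = 0.17·u(£1,000) + 0.83·u(£0) = 0.17·1 + 0.83·0 = 0.17.
Then u(£764) = 0.62·u(£1,000) + 0.38·u(£146) = 0.62·1.00 + 0.38·0.17 = 0.6846.

0.685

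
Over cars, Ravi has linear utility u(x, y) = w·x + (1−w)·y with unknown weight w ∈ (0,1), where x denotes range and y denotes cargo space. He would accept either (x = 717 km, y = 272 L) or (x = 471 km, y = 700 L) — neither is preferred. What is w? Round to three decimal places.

Equating utilities: w·717 + (1−w)·272 = w·471 + (1−w)·700.
Collecting terms: w·246 = (1−w)·428.
So w/(1−w) = 428/246 = 1.7398, giving w = 428/(246+428) = 0.635.

w = 0.635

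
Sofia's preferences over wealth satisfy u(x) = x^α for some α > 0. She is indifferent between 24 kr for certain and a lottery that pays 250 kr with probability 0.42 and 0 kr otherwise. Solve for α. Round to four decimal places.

α ≈ 0.3702

EU(lottery) = 0.42·250^α + 0.58·0 = 0.42·250^α.
Equating: 24^α = 0.42·250^α, i.e. 0.0960^α = 0.42.
α = ln(0.42) / ln(24/250) = -0.8675006/-2.3434071 ≈ 0.3702.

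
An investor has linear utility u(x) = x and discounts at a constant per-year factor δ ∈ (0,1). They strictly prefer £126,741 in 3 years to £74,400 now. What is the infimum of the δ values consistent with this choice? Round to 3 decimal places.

The preference means 74400 < δ^3·126741.
So δ^3 > 74400/126741 = 0.58702; taking the cube root of both positive sides preserves the inequality.
δ > 0.58702^(1/3) = 0.837.

δ > 0.837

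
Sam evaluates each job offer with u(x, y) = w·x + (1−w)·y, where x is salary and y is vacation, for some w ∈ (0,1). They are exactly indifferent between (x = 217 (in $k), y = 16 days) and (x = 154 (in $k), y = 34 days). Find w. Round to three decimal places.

Indifference: w·217 + (1−w)·16 = w·154 + (1−w)·34.
w·(217−154) = (1−w)·(34−16), i.e. w·63 = (1−w)·18.
Hence w = 18/(63+18) = 18/81 = 0.222.

w = 0.222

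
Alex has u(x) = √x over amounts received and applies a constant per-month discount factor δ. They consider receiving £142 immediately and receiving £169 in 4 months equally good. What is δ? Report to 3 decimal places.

The payoff in 4 months is discounted by δ^4, so u(142) = δ^4·u(169) and δ^4 = u(142)/u(169).
With u(x) = √x: δ^4 = √142/√169 = √(142/169) = 0.91664.
So δ = 0.91664^(1/4) ≈ 0.978.

δ ≈ 0.978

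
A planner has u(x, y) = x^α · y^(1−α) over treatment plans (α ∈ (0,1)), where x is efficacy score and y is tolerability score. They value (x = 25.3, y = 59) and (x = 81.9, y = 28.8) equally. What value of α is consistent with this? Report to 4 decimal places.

α ≈ 0.3791

The Cobb–Douglas utilities coincide, so 25.3^α·59^(1−α) = 81.9^α·28.8^(1−α).
Rearrange to (25.3/81.9)^α = (28.8/59)^(1−α) and take logs: α·-1.1746946 = (1−α)·-0.7171621.
So α/(1−α) = (-0.7171621)/(-1.1746946) = 0.6105094, and α = 0.6105094/1.6105094 ≈ 0.3791.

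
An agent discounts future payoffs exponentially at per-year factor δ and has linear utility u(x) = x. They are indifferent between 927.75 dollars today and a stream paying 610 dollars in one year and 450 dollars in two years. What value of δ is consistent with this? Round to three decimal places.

Equating present values: 927.75 = 610δ + 450δ².
That is, 450δ² + 610δ − 927.75 = 0, a quadratic in δ.
δ = (−610 + √(610² + 4·450·927.75)) / (2·450) = (−610 + √2042050.00) / 900 ≈ 0.910.

δ ≈ 0.910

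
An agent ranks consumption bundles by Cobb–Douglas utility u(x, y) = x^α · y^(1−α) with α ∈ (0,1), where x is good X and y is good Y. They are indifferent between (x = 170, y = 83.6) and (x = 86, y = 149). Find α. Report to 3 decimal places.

α ≈ 0.459

Indifference: 170^α · 83.6^(1−α) = 86^α · 149^(1−α).
Taking logs: α·ln 170 + (1−α)·ln 83.6 = α·ln 86 + (1−α)·ln 149, i.e. α·0.681451 = (1−α)·0.577903.
So α/(1−α) = (0.577903)/(0.681451) = 0.848048, and α = 0.848048/1.848048 ≈ 0.459.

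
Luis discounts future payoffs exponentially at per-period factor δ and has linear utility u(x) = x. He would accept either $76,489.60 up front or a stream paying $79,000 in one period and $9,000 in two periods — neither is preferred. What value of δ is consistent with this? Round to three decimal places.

The stream is worth 79000δ + 9000δ² today, so 79000δ + 9000δ² = 76489.60.
So 9000δ² + 79000δ − 76489.60 = 0.
The positive root is δ = [−79000 + √(79000² + 4·9000·76489.60)] / (2·9000) = (−79000 + 94840.000)/18000 ≈ 0.880.

δ ≈ 0.880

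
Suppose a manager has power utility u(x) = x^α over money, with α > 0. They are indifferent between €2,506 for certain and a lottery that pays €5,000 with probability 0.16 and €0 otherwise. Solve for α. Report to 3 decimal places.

Since u(0) = 0, the lottery's EU is 0.16·5000^α.
Indifference: 2506^α = 0.16·5000^α, so (2506/5000)^α = 0.16.
Taking logs: α·ln(2506/5000) = ln(0.16), so α = -1.832581 / -0.690750 ≈ 2.653.

α ≈ 2.653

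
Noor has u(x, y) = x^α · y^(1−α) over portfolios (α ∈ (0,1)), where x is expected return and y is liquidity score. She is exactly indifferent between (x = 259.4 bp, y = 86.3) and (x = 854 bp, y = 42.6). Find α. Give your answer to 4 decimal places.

α ≈ 0.3720

Indifference: 259.4^α · 86.3^(1−α) = 854^α · 42.6^(1−α).
(259.4/854)^α = (42.6/86.3)^(1−α); take logs: α·ln(259.4/854) = (1−α)·ln(42.6/86.3), i.e. α·-1.1915599 = (1−α)·-0.7059753.
Thus α·(-1.8975352) = -0.7059753, so α = -0.7059753/-1.8975352 ≈ 0.3720.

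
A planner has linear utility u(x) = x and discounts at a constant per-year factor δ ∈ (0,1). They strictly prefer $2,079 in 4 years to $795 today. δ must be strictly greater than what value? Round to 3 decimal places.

The preference means 795 < δ^4·2079.
Dividing by 2079: δ^4 > 0.38240. Both sides are positive, so the 4th root keeps the direction.
δ > 0.38240^(1/4) = 0.786.

δ > 0.786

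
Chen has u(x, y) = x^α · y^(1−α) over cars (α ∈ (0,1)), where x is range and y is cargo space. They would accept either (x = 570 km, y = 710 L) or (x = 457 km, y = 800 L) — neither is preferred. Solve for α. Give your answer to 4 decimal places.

α ≈ 0.3507

Set the two utilities equal: 570^α·710^(1−α) = 457^α·800^(1−α).
Rearrange to (570/457)^α = (800/710)^(1−α) and take logs: α·0.2209530 = (1−α)·0.1193468.
With A = 0.2209530 and B = 0.1193468: α·A = (1−α)·B, so α = B/(A+B) = 0.1193468/0.3402998 ≈ 0.3507.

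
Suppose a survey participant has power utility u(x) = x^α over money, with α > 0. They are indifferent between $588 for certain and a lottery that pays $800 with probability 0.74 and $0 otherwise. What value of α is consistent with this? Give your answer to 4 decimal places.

α ≈ 0.9780

Since u(0) = 0, the lottery's EU is 0.74·800^α.
Setting u(588) equal to that: 588^α = 0.74·800^α ⇒ (588/800)^α = 0.74.
Take logs: α = ln 0.74 / ln(588/800) ≈ 0.977980.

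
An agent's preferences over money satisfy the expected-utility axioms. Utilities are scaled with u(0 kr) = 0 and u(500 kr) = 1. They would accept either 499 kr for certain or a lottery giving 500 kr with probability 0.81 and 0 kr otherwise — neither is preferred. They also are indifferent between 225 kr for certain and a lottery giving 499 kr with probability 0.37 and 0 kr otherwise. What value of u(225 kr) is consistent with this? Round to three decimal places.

0.300

From the first indifference, u(499 kr) = 0.81·u(500 kr) + 0.19·u(0 kr) = 0.81·1 + 0.19·0 = 0.81.
The second indifference gives u(225 kr) = 0.37·u(499 kr) + 0.63·u(0 kr) = 0.37·0.81 + 0.63·0.00 = 0.2997.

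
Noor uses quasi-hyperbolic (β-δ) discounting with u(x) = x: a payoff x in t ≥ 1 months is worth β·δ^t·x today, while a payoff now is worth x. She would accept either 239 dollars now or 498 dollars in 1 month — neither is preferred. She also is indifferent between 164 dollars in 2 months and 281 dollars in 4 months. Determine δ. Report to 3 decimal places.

From the later pair, β·δ^2·164 = β·δ^4·281; dividing through, δ^2 = 164/281 = 0.58363, so δ = 0.76396.

δ ≈ 0.764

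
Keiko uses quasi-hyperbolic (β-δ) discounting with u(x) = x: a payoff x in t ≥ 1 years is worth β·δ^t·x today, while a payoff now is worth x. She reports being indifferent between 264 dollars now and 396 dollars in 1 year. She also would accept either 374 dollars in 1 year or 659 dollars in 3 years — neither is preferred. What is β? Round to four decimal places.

Both payoffs in the second observation are in the future, so β drops out: δ^1·374 = δ^3·659 ⇒ δ^2 = 374/659 = 0.56753, so δ = 0.75334.
Substituting δ into 264 = β·δ·396: β = 264/(298.324) ≈ 0.8849.

β ≈ 0.8849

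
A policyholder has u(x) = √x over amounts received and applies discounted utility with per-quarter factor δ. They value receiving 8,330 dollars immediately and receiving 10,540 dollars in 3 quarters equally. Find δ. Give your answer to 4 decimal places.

δ ≈ 0.9615

Equating discounted utilities: u(8330) = δ^3·u(10540) ⇒ δ^3 = u(8330)/u(10540).
With u(x) = √x: δ^3 = √8330/√10540 = √(8330/10540) = 0.88900.
Hence δ = (0.88900)^(1/3) = 0.961540.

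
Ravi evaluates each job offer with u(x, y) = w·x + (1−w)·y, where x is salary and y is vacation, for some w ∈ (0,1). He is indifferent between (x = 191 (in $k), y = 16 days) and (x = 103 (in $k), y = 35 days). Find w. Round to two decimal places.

w = 0.18

Indifference: w·191 + (1−w)·16 = w·103 + (1−w)·35.
Collecting terms: w·88 = (1−w)·19.
Hence w = 19/(88+19) = 19/107 = 0.18.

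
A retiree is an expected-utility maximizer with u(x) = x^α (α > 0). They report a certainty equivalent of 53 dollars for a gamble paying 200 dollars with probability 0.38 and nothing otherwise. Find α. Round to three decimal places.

α ≈ 0.729

EU(lottery) = 0.38·200^α + 0.62·0 = 0.38·200^α.
Setting u(53) equal to that: 53^α = 0.38·200^α ⇒ (53/200)^α = 0.38.
α = ln(0.38) / ln(53/200) = -0.967584/-1.328025 ≈ 0.729.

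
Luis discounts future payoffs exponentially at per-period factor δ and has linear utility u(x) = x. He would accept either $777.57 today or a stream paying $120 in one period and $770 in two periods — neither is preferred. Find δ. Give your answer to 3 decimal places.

The stream is worth 120δ + 770δ² today, so 120δ + 770δ² = 777.57.
Rearranged: 770δ² + 120δ − 777.57 = 0.
By the quadratic formula (taking the positive root), δ = (−120 + √2409315.60) / 1540 ≈ 0.930.

δ ≈ 0.930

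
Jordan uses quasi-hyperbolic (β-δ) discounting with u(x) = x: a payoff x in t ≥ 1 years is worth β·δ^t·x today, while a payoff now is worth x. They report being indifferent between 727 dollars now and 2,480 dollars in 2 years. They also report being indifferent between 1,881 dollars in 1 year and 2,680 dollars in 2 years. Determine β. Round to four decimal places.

β ≈ 0.5951

From the later pair, β·δ^1·1881 = β·δ^2·2680; dividing through, δ = 1881/2680 = 0.70187.
The first indifference: 727 = β·δ^2·2480, so β = 727/(δ^2·2480) = 727/(0.49262·2480) ≈ 0.5951.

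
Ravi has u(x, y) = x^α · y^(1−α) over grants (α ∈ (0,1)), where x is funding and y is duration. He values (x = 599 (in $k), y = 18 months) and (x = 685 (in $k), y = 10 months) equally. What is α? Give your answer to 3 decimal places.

α ≈ 0.814

Set the two utilities equal: 599^α·18^(1−α) = 685^α·10^(1−α).
Rearrange to (599/685)^α = (10/18)^(1−α) and take logs: α·-0.134157 = (1−α)·-0.587787.
Thus α·(-0.721944) = -0.587787, so α = -0.587787/-0.721944 ≈ 0.814.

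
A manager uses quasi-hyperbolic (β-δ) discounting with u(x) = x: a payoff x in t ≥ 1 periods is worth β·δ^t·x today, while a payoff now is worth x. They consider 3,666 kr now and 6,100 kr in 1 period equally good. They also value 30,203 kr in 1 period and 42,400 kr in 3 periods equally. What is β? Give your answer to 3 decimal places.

β ≈ 0.712

The second indifference involves only future payoffs, so β cancels: β·δ^1·30203 = β·δ^3·42400, giving δ^2 = 30203/42400 = 0.71233, so δ = 0.84400.
Substituting δ into 3666 = β·δ·6100: β = 3666/(5148.396) ≈ 0.712.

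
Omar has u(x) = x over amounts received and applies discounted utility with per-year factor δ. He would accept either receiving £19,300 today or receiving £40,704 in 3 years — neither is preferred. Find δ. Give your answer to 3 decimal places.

The payoff in 3 years is discounted by δ^3, so u(19300) = δ^3·u(40704) and δ^3 = u(19300)/u(40704).
With u(x) = x: δ^3 = 19300/40704 = 0.47415.
So δ = 0.47415^(1/3) ≈ 0.780.

δ ≈ 0.780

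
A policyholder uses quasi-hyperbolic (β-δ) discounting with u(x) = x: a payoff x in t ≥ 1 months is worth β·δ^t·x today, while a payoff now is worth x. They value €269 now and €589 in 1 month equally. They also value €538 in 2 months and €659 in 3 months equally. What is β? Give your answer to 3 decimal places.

Both payoffs in the second observation are in the future, so β drops out: δ^2·538 = δ^3·659 ⇒ δ = 538/659 = 0.81639.
The first indifference: 269 = β·δ·589, so β = 269/(δ·589) = 269/(0.81639·589) ≈ 0.559.

β ≈ 0.559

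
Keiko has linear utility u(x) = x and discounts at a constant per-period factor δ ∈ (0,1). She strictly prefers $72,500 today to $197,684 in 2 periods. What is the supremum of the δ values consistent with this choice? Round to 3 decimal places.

δ < 0.606

Under u(x) = x this choice says 72500 > δ^2·197684.
So δ^2 < 72500/197684 = 0.36675; taking the square root of both positive sides preserves the inequality.
δ < 0.36675^(1/2) = 0.606.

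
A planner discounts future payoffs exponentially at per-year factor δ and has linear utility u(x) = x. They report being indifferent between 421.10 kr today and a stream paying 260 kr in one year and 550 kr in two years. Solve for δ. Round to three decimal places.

δ ≈ 0.670

The stream is worth 260δ + 550δ² today, so 260δ + 550δ² = 421.10.
So 550δ² + 260δ − 421.10 = 0.
The positive root is δ = [−260 + √(260² + 4·550·421.10)] / (2·550) = (−260 + 997.006)/1100 ≈ 0.670.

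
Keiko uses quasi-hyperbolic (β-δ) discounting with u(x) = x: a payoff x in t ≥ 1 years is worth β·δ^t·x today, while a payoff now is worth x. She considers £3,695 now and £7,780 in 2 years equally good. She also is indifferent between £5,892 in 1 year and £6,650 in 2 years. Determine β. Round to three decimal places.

β ≈ 0.605

From the later pair, β·δ^1·5892 = β·δ^2·6650; dividing through, δ = 5892/6650 = 0.88602.
Now use the now-vs-future pair: 3695 = β·δ^2·7780 gives β = 3695/(0.78502·7780) ≈ 0.605.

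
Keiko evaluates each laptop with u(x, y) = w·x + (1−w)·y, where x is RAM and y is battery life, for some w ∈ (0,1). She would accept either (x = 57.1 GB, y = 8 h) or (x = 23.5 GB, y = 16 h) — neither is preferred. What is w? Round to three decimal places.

Equating utilities: w·57.1 + (1−w)·8 = w·23.5 + (1−w)·16.
Collecting terms: w·33.6 = (1−w)·8.
So w/(1−w) = 8/33.6 = 0.2381, giving w = 8/(33.6+8) = 0.192.

w = 0.192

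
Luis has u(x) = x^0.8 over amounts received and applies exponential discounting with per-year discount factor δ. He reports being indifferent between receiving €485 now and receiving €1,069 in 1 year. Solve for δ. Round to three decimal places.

Equating discounted utilities: u(485) = δ·u(1069) ⇒ δ = u(485)/u(1069).
Since u(x) = x^0.8, δ = (485/1069)^0.8 = 0.45370^0.8 = 0.53139.

δ ≈ 0.531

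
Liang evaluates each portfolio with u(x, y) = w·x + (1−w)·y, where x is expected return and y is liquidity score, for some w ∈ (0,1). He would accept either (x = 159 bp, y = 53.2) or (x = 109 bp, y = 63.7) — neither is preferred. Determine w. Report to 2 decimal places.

w = 0.17

u(159,53.2) = u(109,63.7) means w·159 + (1−w)·53.2 = w·109 + (1−w)·63.7.
w·(159−109) = (1−w)·(63.7−53.2), i.e. w·50 = (1−w)·10.5.
The marginal rate of substitution is 10.5/50, so w = 10.5/(50+10.5) = 0.17.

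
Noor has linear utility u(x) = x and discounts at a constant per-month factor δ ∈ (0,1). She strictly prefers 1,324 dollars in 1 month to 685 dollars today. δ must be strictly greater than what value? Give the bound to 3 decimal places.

δ > 0.517

Comparing present values: 685 < δ·1324.
Dividing through by 1324 gives δ > 0.51737.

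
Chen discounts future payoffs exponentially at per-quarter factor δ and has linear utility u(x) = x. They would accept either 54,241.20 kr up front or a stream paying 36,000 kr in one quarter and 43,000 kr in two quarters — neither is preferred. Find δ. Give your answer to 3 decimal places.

Present value of the stream is 36000·δ + 43000·δ². Indifference gives 36000δ + 43000δ² = 54241.20.
Rearranged: 43000δ² + 36000δ − 54241.20 = 0.
By the quadratic formula (taking the positive root), δ = (−36000 + √10625486400.00) / 86000 ≈ 0.780.

δ ≈ 0.780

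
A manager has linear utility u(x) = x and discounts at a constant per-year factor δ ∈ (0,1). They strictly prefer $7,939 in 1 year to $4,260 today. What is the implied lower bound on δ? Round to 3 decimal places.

δ > 0.537

Comparing present values: 4260 < δ·7939.
So δ > 4260/7939 = 0.53659.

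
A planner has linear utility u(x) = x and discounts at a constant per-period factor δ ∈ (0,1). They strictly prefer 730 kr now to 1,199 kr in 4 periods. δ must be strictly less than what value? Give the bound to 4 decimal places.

δ < 0.8833

The preference means 730 > δ^4·1199.
Hence δ^4 < 730/1199 = 0.60884, and x ↦ x^(1/4) is increasing on (0,∞).
δ < 0.60884^(1/4) = 0.8833.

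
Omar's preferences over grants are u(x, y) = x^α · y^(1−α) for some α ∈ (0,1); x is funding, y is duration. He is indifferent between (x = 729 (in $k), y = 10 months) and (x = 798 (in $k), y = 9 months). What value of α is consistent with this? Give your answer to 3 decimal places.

Indifference: 729^α · 10^(1−α) = 798^α · 9^(1−α).
Rearrange to (729/798)^α = (9/10)^(1−α) and take logs: α·-0.090435 = (1−α)·-0.105361.
With A = -0.090435 and B = -0.105361: α·A = (1−α)·B, so α = B/(A+B) = -0.105361/-0.195796 ≈ 0.538.

α ≈ 0.538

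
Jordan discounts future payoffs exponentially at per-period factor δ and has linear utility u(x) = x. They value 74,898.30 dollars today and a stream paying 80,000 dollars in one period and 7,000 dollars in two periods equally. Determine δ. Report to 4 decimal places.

δ ≈ 0.8700

The stream is worth 80000δ + 7000δ² today, so 80000δ + 7000δ² = 74898.30.
So 7000δ² + 80000δ − 74898.30 = 0.
The positive root is δ = [−80000 + √(80000² + 4·7000·74898.30)] / (2·7000) = (−80000 + 92180.000)/14000 ≈ 0.8700.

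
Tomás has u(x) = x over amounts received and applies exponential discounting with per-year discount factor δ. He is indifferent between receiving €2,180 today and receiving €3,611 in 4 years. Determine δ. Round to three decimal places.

δ ≈ 0.881

Indifference means u(2180) = δ^4 · u(3611), so δ^4 = u(2180)/u(3611).
With u(x) = x: δ^4 = 2180/3611 = 0.60371.
Hence δ = (0.60371)^(1/4) = 0.88147.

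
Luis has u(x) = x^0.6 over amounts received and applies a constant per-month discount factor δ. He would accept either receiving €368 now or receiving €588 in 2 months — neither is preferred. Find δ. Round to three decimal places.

Indifference means u(368) = δ^2 · u(588), so δ^2 = u(368)/u(588).
Since u(x) = x^0.6, δ^2 = (368/588)^0.6 = 0.62585^0.6 = 0.75489.
Taking the square root: δ = 0.75489^(1/2) ≈ 0.869.

δ ≈ 0.869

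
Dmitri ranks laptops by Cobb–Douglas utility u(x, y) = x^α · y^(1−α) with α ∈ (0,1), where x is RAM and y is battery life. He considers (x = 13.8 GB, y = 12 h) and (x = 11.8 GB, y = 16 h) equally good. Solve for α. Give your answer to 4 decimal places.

α ≈ 0.6476

The Cobb–Douglas utilities coincide, so 13.8^α·12^(1−α) = 11.8^α·16^(1−α).
Rearrange to (13.8/11.8)^α = (16/12)^(1−α) and take logs: α·0.1565691 = (1−α)·0.2876821.
With A = 0.1565691 and B = 0.2876821: α·A = (1−α)·B, so α = B/(A+B) = 0.2876821/0.4442512 ≈ 0.6476.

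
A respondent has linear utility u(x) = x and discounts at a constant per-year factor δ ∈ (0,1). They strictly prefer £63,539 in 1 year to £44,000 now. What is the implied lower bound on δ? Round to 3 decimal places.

Under u(x) = x this choice says 44000 < δ·63539.
So δ > 44000/63539 = 0.69249.

δ > 0.692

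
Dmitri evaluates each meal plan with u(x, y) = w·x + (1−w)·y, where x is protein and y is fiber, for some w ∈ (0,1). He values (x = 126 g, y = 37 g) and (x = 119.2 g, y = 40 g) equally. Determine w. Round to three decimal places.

w = 0.306

Indifference: w·126 + (1−w)·37 = w·119.2 + (1−w)·40.
w·(126−119.2) = (1−w)·(40−37), i.e. w·6.8 = (1−w)·3.
The marginal rate of substitution is 3/6.8, so w = 3/(6.8+3) = 0.306.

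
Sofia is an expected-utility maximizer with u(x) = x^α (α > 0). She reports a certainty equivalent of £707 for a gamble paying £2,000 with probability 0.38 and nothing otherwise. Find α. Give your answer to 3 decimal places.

α ≈ 0.930

The lottery's expected utility is 0.38·u(2000) + 0.62·u(0) = 0.38·2000^α (since u(0) = 0 for α > 0).
Indifference: 707^α = 0.38·2000^α, so (707/2000)^α = 0.38.
Take logs: α = ln 0.38 / ln(707/2000) ≈ 0.93048.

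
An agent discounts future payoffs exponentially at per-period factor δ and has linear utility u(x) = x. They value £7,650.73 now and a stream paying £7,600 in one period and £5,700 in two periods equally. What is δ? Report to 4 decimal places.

δ ≈ 0.6700

The stream is worth 7600δ + 5700δ² today, so 7600δ + 5700δ² = 7650.73.
That is, 5700δ² + 7600δ − 7650.73 = 0, a quadratic in δ.
The positive root is δ = [−7600 + √(7600² + 4·5700·7650.73)] / (2·5700) = (−7600 + 15238.000)/11400 ≈ 0.6700.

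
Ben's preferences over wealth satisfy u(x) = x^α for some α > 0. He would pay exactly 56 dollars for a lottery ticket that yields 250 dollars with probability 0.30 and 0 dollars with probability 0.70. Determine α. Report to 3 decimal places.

EU(lottery) = 0.30·250^α + 0.70·0 = 0.30·250^α.
Setting u(56) equal to that: 56^α = 0.30·250^α ⇒ (56/250)^α = 0.30.
Take logs: α = ln 0.30 / ln(56/250) ≈ 0.80474.

α ≈ 0.805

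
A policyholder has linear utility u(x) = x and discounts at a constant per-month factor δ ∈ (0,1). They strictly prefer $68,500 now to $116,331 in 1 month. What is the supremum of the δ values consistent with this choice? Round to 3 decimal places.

δ < 0.589

The preference means 68500 > δ·116331.
So δ < 68500/116331 = 0.58884.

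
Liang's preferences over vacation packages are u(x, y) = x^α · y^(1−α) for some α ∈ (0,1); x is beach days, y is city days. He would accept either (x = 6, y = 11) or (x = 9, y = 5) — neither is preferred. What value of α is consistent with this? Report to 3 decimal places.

α ≈ 0.660

Set the two utilities equal: 6^α·11^(1−α) = 9^α·5^(1−α).
(6/9)^α = (5/11)^(1−α); take logs: α·ln(6/9) = (1−α)·ln(5/11), i.e. α·-0.405465 = (1−α)·-0.788457.
With A = -0.405465 and B = -0.788457: α·A = (1−α)·B, so α = B/(A+B) = -0.788457/-1.193922 ≈ 0.660.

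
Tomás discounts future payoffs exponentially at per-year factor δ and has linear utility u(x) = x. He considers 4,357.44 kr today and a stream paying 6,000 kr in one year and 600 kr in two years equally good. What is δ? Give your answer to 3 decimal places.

δ ≈ 0.680

Equating present values: 4357.44 = 6000δ + 600δ².
So 600δ² + 6000δ − 4357.44 = 0.
By the quadratic formula (taking the positive root), δ = (−6000 + √46457856.00) / 1200 ≈ 0.680.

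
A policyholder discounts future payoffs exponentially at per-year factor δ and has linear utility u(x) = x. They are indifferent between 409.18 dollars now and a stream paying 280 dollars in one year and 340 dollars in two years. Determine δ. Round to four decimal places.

The stream is worth 280δ + 340δ² today, so 280δ + 340δ² = 409.18.
So 340δ² + 280δ − 409.18 = 0.
δ = (−280 + √(280² + 4·340·409.18)) / (2·340) = (−280 + √634884.80) / 680 ≈ 0.7600.

δ ≈ 0.7600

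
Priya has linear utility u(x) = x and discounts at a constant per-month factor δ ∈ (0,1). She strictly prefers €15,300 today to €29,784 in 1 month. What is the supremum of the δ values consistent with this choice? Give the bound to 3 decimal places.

Comparing present values: 15300 > δ·29784.
Dividing through by 29784 gives δ < 0.51370.

δ < 0.514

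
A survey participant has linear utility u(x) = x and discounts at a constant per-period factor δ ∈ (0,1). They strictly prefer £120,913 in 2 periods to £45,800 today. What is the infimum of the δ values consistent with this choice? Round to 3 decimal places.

Comparing present values: 45800 < δ^2·120913.
So δ^2 > 45800/120913 = 0.37878; taking the square root of both positive sides preserves the inequality.
δ > (45800/120913)^(1/2) ≈ 0.615.

δ > 0.615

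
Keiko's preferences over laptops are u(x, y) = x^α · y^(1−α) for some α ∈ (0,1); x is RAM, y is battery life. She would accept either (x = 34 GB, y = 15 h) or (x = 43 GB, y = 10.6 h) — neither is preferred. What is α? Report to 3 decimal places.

Set the two utilities equal: 34^α·15^(1−α) = 43^α·10.6^(1−α).
Taking logs: α·ln 34 + (1−α)·ln 15 = α·ln 43 + (1−α)·ln 10.6, i.e. α·-0.234840 = (1−α)·-0.347196.
With A = -0.234840 and B = -0.347196: α·A = (1−α)·B, so α = B/(A+B) = -0.347196/-0.582036 ≈ 0.597.

α ≈ 0.597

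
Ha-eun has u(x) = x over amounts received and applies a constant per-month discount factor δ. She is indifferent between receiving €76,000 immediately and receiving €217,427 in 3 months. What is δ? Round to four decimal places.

δ ≈ 0.7044

Equating discounted utilities: u(76000) = δ^3·u(217427) ⇒ δ^3 = u(76000)/u(217427).
With u(x) = x: δ^3 = 76000/217427 = 0.34954.
Hence δ = (0.34954)^(1/3) = 0.704423.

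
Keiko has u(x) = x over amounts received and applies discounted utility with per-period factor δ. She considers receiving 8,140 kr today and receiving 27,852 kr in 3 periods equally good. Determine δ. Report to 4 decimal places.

The payoff in 3 periods is discounted by δ^3, so u(8140) = δ^3·u(27852) and δ^3 = u(8140)/u(27852).
With u(x) = x: δ^3 = 8140/27852 = 0.29226.
Hence δ = (0.29226)^(1/3) = 0.663625.

δ ≈ 0.6636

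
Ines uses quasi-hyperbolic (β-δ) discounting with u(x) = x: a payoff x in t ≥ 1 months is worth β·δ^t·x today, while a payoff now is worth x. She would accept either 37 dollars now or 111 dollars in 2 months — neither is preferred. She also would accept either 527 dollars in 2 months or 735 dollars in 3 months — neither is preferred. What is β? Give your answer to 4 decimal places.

β ≈ 0.6484

From the later pair, β·δ^2·527 = β·δ^3·735; dividing through, δ = 527/735 = 0.71701.
The first indifference: 37 = β·δ^2·111, so β = 37/(δ^2·111) = 37/(0.51410·111) ≈ 0.6484.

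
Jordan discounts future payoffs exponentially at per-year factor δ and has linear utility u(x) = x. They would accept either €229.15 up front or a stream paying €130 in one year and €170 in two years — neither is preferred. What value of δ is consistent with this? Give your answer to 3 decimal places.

δ ≈ 0.840

Present value of the stream is 130·δ + 170·δ². Indifference gives 130δ + 170δ² = 229.15.
So 170δ² + 130δ − 229.15 = 0.
δ = (−130 + √(130² + 4·170·229.15)) / (2·170) = (−130 + √172722.00) / 340 ≈ 0.840.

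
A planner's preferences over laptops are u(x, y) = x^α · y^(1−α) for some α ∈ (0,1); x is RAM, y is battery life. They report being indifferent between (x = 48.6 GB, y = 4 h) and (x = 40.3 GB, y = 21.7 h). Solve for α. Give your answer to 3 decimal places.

α ≈ 0.900

Indifference: 48.6^α · 4^(1−α) = 40.3^α · 21.7^(1−α).
Taking logs: α·ln 48.6 + (1−α)·ln 4 = α·ln 40.3 + (1−α)·ln 21.7, i.e. α·0.187272 = (1−α)·1.691018.
With A = 0.187272 and B = 1.691018: α·A = (1−α)·B, so α = B/(A+B) = 1.691018/1.878290 ≈ 0.900.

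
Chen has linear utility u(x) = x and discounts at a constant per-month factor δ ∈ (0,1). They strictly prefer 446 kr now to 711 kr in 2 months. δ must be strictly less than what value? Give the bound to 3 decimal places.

δ < 0.792

The preference means 446 > δ^2·711.
Dividing by 711: δ^2 < 0.62729. Both sides are positive, so the square root keeps the direction.
δ < 0.62729^(1/2) = 0.792.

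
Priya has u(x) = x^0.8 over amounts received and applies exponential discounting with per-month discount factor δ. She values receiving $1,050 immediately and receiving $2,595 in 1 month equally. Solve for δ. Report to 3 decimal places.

Indifference means u(1050) = δ · u(2595), so δ = u(1050)/u(2595).
Since u(x) = x^0.8, δ = (1050/2595)^0.8 = 0.40462^0.8 = 0.48489.

δ ≈ 0.485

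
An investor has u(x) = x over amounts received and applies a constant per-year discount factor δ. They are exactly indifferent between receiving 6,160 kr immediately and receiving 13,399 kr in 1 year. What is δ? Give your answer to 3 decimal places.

δ ≈ 0.460

Indifference means u(6160) = δ · u(13399), so δ = u(6160)/u(13399).
With u(x) = x: δ = 6160/13399 = 0.45974.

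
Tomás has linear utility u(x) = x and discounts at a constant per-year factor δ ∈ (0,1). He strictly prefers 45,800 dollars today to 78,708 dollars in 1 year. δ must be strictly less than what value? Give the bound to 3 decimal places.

δ < 0.582

The preference means 45800 > δ·78708.
So δ < 45800/78708 = 0.58190.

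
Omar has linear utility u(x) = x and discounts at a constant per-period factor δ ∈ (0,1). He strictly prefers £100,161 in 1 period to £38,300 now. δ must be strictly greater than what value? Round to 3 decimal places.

δ > 0.382

The preference means 38300 < δ·100161.
So δ > 38300/100161 = 0.38238.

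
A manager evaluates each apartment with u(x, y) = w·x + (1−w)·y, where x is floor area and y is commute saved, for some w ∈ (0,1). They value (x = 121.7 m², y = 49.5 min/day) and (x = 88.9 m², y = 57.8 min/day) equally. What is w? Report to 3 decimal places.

Equating utilities: w·121.7 + (1−w)·49.5 = w·88.9 + (1−w)·57.8.
Collecting terms: w·32.8 = (1−w)·8.3.
So w/(1−w) = 8.3/32.8 = 0.2530, giving w = 8.3/(32.8+8.3) = 0.202.

w = 0.202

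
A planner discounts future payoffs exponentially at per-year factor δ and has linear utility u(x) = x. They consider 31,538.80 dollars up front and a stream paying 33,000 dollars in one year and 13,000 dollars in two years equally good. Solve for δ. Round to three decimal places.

Present value of the stream is 33000·δ + 13000·δ². Indifference gives 33000δ + 13000δ² = 31538.80.
That is, 13000δ² + 33000δ − 31538.80 = 0, a quadratic in δ.
δ = (−33000 + √(33000² + 4·13000·31538.80)) / (2·13000) = (−33000 + √2729017600.00) / 26000 ≈ 0.740.

δ ≈ 0.740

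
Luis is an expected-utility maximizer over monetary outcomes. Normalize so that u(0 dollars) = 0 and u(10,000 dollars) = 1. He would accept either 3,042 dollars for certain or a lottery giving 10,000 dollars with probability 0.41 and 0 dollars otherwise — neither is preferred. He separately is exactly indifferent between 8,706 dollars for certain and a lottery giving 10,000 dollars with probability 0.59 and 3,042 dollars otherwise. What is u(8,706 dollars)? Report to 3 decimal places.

0.758

First, u(3,042 dollars) = 0.41·u(10,000 dollars) + 0.59·u(0 dollars) = 0.41.
Chaining: u(8,706 dollars) = 0.59·1.00 + 0.41·0.41 = 0.7581.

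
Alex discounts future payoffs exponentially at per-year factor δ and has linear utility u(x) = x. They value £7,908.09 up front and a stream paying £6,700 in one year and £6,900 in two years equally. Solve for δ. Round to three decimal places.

The stream is worth 6700δ + 6900δ² today, so 6700δ + 6900δ² = 7908.09.
That is, 6900δ² + 6700δ − 7908.09 = 0, a quadratic in δ.
By the quadratic formula (taking the positive root), δ = (−6700 + √263153284.00) / 13800 ≈ 0.690.

δ ≈ 0.690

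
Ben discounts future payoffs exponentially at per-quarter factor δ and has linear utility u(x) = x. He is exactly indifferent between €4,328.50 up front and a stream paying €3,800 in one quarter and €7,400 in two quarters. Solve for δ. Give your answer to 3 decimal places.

Present value of the stream is 3800·δ + 7400·δ². Indifference gives 3800δ + 7400δ² = 4328.50.
Rearranged: 7400δ² + 3800δ − 4328.50 = 0.
δ = (−3800 + √(3800² + 4·7400·4328.50)) / (2·7400) = (−3800 + √142563600.00) / 14800 ≈ 0.550.

δ ≈ 0.550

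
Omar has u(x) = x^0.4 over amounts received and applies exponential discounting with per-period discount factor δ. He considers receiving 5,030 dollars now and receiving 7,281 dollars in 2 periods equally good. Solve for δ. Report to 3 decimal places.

Indifference means u(5030) = δ^2 · u(7281), so δ^2 = u(5030)/u(7281).
Since u(x) = x^0.4, δ^2 = (5030/7281)^0.4 = 0.69084^0.4 = 0.86248.
Taking the square root: δ = 0.86248^(1/2) ≈ 0.929.

δ ≈ 0.929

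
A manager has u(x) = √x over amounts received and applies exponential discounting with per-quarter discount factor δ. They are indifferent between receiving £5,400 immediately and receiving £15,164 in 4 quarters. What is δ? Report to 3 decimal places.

δ ≈ 0.879

Equating discounted utilities: u(5400) = δ^4·u(15164) ⇒ δ^4 = u(5400)/u(15164).
With u(x) = √x: δ^4 = √5400/√15164 = √(5400/15164) = 0.59675.
So δ = 0.59675^(1/4) ≈ 0.879.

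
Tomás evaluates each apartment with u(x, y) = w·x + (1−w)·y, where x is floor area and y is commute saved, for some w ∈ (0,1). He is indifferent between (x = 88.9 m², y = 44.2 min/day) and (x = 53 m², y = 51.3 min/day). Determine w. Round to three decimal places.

w = 0.165

Indifference: w·88.9 + (1−w)·44.2 = w·53 + (1−w)·51.3.
Collecting terms: w·35.9 = (1−w)·7.1.
So w/(1−w) = 7.1/35.9 = 0.1978, giving w = 7.1/(35.9+7.1) = 0.165.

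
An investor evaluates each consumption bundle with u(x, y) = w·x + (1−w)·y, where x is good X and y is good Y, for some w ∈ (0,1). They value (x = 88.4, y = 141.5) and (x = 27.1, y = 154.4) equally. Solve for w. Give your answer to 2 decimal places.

w = 0.17

Indifference: w·88.4 + (1−w)·141.5 = w·27.1 + (1−w)·154.4.
Rearranging, 61.3·w − 12.9·(1−w) = 0.
Hence w = 12.9/(61.3+12.9) = 12.9/74.2 = 0.17.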